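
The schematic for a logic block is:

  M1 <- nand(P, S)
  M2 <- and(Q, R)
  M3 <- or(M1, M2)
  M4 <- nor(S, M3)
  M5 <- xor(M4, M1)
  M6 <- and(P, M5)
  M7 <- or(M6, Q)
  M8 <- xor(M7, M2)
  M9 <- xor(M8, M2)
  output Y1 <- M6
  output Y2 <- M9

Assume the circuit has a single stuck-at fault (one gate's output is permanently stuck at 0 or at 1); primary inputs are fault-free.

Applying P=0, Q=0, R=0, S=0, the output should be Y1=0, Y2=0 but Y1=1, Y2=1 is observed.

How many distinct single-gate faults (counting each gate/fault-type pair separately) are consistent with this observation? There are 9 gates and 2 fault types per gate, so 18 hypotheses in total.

Fault-free: M1=1, M2=0, M3=1, M4=0, M5=1, M6=0, M7=0, M8=0, M9=0 → Y1=0, Y2=0. Observed Y1=1, Y2=1.
  M1: none of the 2 fault types match ✗
  M2: none of the 2 fault types match ✗
  M3: none of the 2 fault types match ✗
  M4: none of the 2 fault types match ✗
  M5: none of the 2 fault types match ✗
  M6: stuck-at-1 ✓; others ✗
  M7: none of the 2 fault types match ✗
  M8: none of the 2 fault types match ✗
  M9: none of the 2 fault types match ✗
Consistent faults: {M6 stuck-at-1} — 1 in all.

1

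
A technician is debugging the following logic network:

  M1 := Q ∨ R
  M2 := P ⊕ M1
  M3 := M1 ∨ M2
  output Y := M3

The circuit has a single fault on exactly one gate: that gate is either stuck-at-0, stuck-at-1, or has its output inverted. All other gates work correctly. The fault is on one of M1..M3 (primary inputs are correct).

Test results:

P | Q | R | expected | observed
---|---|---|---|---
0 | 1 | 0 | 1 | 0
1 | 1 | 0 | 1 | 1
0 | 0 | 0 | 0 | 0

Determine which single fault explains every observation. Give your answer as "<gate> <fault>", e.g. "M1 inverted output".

M1 stuck-at-0

Fault-free values for test 1 (P=0, Q=1, R=0): M1=1, M2=1, M3=1, giving Y=1. Observed 0.
Test 1: faults giving observed 0 are {M1 stuck-at-0, M1 inverted output, M3 stuck-at-0, M3 inverted output}.
Test 2 (P=1, Q=1, R=0): fault-free M1=1, M2=0, M3=1 → 1; observed 1. Eliminates M3 stuck-at-0, M3 inverted output.
Test 3 (P=0, Q=0, R=0): fault-free M1=0, M2=0, M3=0 → 0; observed 0. Eliminates M1 inverted output.
Only M1 stuck-at-0 is consistent with every test.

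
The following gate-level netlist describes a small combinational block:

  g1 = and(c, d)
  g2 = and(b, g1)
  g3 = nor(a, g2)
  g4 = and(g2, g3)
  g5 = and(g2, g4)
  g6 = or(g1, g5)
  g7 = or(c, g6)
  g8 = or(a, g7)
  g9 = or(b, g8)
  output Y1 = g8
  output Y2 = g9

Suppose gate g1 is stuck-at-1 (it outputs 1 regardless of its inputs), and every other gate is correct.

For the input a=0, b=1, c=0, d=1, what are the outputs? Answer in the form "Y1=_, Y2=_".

Y1=1, Y2=1

Propagate with g1 forced: g1=1 [stuck-at-1], g2=1, g3=0, g4=0, g5=0, g6=1, g7=1, g8=1, g9=1.
So the outputs are Y1=1, Y2=1. (Without the fault they would be Y1=0, Y2=1.)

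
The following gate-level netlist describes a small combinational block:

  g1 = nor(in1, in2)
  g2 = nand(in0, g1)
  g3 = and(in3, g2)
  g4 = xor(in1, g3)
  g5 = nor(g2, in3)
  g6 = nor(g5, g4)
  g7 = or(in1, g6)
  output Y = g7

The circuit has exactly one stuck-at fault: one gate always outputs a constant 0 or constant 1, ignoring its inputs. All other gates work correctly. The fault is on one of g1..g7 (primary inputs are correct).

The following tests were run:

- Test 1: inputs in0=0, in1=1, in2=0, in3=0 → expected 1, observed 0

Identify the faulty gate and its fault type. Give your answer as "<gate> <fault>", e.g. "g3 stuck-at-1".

Fault-free values for test 1 (in0=0, in1=1, in2=0, in3=0): g1=0, g2=1, g3=0, g4=1, g5=0, g6=0, g7=1, giving Y=1. Observed 0.
Test 1: faults giving observed 0 are {g7 stuck-at-0}.
Only g7 stuck-at-0 is consistent with every test.

g7 stuck-at-0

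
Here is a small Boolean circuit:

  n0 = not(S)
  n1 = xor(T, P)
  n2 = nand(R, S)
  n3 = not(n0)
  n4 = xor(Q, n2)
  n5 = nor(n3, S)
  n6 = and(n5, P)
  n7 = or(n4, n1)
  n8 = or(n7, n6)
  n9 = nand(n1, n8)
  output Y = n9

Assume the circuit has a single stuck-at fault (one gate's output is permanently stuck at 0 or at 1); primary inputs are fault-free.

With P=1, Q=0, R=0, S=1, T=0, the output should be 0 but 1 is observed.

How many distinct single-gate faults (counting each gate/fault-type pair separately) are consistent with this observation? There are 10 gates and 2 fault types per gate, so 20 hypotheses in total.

Fault-free: n0=0, n1=1, n2=1, n3=1, n4=1, n5=0, n6=0, n7=1, n8=1, n9=0 → 0. Observed 1.
  n0: none of the 2 fault types match ✗
  n1: stuck-at-0 ✓; others ✗
  n2: none of the 2 fault types match ✗
  n3: none of the 2 fault types match ✗
  n4: none of the 2 fault types match ✗
  n5: none of the 2 fault types match ✗
  n6: none of the 2 fault types match ✗
  n7: stuck-at-0 ✓; others ✗
  n8: stuck-at-0 ✓; others ✗
  n9: stuck-at-1 ✓; others ✗
Consistent faults: {n1 stuck-at-0, n7 stuck-at-0, n8 stuck-at-0, n9 stuck-at-1} — 4 in all.

4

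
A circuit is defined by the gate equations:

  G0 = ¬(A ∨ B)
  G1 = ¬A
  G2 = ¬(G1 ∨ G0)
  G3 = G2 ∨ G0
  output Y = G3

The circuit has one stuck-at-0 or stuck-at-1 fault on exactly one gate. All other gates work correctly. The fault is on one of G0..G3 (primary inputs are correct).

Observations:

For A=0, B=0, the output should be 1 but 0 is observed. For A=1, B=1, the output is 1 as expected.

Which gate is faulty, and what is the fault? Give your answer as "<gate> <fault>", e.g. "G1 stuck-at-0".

Fault-free values for test 1 (A=0, B=0): G0=1, G1=1, G2=0, G3=1, giving Y=1. Observed 0.
Test 1: faults giving observed 0 are {G0 stuck-at-0, G3 stuck-at-0}.
Test 2 (A=1, B=1): fault-free G0=0, G1=0, G2=1, G3=1 → 1; observed 1. Eliminates G3 stuck-at-0.
Only G0 stuck-at-0 is consistent with every test.

G0 stuck-at-0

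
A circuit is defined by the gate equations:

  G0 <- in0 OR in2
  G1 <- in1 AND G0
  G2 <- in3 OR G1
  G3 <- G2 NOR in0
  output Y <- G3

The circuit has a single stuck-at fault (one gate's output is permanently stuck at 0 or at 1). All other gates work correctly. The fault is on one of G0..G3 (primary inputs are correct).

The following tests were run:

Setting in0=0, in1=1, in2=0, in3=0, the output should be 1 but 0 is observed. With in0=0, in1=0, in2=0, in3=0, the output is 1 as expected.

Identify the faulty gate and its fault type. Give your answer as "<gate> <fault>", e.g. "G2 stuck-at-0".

Fault-free values for test 1 (in0=0, in1=1, in2=0, in3=0): G0=0, G1=0, G2=0, G3=1, giving Y=1. Observed 0.
Test 1: faults giving observed 0 are {G0 stuck-at-1, G1 stuck-at-1, G2 stuck-at-1, G3 stuck-at-0}.
Test 2 (in0=0, in1=0, in2=0, in3=0): fault-free G0=0, G1=0, G2=0, G3=1 → 1; observed 1. Eliminates G1 stuck-at-1, G2 stuck-at-1, G3 stuck-at-0.
Only G0 stuck-at-1 is consistent with every test.

G0 stuck-at-1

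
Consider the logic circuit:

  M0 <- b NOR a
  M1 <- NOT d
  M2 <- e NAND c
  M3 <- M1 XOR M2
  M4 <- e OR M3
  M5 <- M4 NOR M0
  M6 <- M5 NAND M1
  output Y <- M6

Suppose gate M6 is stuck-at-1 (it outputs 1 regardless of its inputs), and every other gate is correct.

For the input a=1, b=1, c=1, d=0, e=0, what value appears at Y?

1

Propagate with M6 forced: M0=0, M1=1, M2=1, M3=0, M4=0, M5=1, M6=1 [stuck-at-1].
So Y = 1. (Without the fault it would be 0.)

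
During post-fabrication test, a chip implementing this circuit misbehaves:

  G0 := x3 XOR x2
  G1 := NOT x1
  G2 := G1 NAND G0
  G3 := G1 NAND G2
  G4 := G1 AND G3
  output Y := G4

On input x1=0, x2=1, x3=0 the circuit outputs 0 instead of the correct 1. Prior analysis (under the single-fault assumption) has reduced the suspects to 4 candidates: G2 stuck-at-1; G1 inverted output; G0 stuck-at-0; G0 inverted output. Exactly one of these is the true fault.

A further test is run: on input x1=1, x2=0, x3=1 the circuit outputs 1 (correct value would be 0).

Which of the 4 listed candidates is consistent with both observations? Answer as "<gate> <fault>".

Evaluate each candidate on input x1=1, x2=0, x3=1:
  G2 stuck-at-1: G0=1, G1=0, G2=1 [stuck-at-1], G3=1, G4=0 → 0 — eliminated
  G1 inverted output: G0=1, G1=1 [inverted output], G2=0, G3=1, G4=1 → 1 — matches
  G0 stuck-at-0: G0=0 [stuck-at-0], G1=0, G2=1, G3=1, G4=0 → 0 — eliminated
  G0 inverted output: G0=0 [inverted output], G1=0, G2=1, G3=1, G4=0 → 0 — eliminated
Only G1 inverted output reproduces the observed 1.

G1 inverted output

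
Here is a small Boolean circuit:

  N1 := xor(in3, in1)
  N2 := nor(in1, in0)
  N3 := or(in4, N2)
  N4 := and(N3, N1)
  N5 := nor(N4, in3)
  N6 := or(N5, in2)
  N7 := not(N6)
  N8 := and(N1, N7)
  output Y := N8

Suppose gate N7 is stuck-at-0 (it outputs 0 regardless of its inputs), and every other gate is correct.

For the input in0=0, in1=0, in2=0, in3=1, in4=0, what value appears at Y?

Propagate with N7 forced: N1=1, N2=1, N3=1, N4=1, N5=0, N6=0, N7=0 [stuck-at-0], N8=0.
So Y = 0. (Without the fault it would be 1.)

0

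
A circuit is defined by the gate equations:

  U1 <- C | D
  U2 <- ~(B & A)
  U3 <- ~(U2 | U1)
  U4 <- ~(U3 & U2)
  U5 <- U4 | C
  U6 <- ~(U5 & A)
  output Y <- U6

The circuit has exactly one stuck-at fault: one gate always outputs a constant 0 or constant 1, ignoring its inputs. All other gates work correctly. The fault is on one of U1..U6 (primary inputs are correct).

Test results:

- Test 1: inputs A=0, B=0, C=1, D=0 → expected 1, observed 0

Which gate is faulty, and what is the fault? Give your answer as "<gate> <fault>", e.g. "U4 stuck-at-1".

Fault-free values for test 1 (A=0, B=0, C=1, D=0): U1=1, U2=1, U3=0, U4=1, U5=1, U6=1, giving Y=1. Observed 0.
Test 1: faults giving observed 0 are {U6 stuck-at-0}.
Only U6 stuck-at-0 is consistent with every test.

U6 stuck-at-0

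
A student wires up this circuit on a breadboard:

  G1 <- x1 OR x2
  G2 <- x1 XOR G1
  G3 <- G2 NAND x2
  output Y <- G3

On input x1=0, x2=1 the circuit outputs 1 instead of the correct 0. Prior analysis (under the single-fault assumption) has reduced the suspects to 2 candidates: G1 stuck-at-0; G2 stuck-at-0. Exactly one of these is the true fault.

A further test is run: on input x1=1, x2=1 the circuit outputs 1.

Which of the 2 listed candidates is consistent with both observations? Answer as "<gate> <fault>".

G2 stuck-at-0

Evaluate each candidate on input x1=1, x2=1:
  G1 stuck-at-0: G1=0 [stuck-at-0], G2=1, G3=0 → 0 — eliminated
  G2 stuck-at-0: G1=1, G2=0 [stuck-at-0], G3=1 → 1 — matches
Only G2 stuck-at-0 reproduces the observed 1.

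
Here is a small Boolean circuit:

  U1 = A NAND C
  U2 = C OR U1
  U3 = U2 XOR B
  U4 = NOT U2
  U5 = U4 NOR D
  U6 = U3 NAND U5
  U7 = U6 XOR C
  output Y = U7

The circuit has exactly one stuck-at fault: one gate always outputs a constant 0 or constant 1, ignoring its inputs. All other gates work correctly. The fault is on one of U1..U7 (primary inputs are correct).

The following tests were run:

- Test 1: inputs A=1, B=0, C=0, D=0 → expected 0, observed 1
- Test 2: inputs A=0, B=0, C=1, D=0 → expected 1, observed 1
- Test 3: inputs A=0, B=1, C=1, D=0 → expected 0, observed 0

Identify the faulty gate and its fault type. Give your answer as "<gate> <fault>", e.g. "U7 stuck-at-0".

U1 stuck-at-0

Fault-free values for test 1 (A=1, B=0, C=0, D=0): U1=1, U2=1, U3=1, U4=0, U5=1, U6=0, U7=0, giving Y=0. Observed 1.
Test 1: faults giving observed 1 are {U1 stuck-at-0, U2 stuck-at-0, U3 stuck-at-0, U4 stuck-at-1, U5 stuck-at-0, U6 stuck-at-1, U7 stuck-at-1}.
Test 2 (A=0, B=0, C=1, D=0): fault-free U1=1, U2=1, U3=1, U4=0, U5=1, U6=0, U7=1 → 1; observed 1. Eliminates U2 stuck-at-0, U3 stuck-at-0, U4 stuck-at-1, U5 stuck-at-0, U6 stuck-at-1.
Test 3 (A=0, B=1, C=1, D=0): fault-free U1=1, U2=1, U3=0, U4=0, U5=1, U6=1, U7=0 → 0; observed 0. Eliminates U7 stuck-at-1.
Only U1 stuck-at-0 is consistent with every test.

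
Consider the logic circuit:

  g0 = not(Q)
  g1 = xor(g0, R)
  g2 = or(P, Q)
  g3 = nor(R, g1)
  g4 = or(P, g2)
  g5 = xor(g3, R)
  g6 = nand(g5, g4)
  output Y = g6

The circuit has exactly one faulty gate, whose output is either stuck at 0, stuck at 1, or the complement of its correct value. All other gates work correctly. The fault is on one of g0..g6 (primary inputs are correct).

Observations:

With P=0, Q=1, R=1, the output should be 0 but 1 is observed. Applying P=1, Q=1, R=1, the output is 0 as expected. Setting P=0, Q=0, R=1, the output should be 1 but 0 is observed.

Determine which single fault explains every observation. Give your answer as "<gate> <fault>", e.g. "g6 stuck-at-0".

Fault-free values for test 1 (P=0, Q=1, R=1): g0=0, g1=1, g2=1, g3=0, g4=1, g5=1, g6=0, giving Y=0. Observed 1.
Test 1: faults giving observed 1 are {g2 stuck-at-0, g2 inverted output, g3 stuck-at-1, g3 inverted output, g4 stuck-at-0, g4 inverted output, g5 stuck-at-0, g5 inverted output, g6 stuck-at-1, g6 inverted output}.
Test 2 (P=1, Q=1, R=1): fault-free g0=0, g1=1, g2=1, g3=0, g4=1, g5=1, g6=0 → 0; observed 0. Eliminates g3 stuck-at-1, g3 inverted output, g4 stuck-at-0, g4 inverted output, g5 stuck-at-0, g5 inverted output, g6 stuck-at-1, g6 inverted output.
Test 3 (P=0, Q=0, R=1): fault-free g0=1, g1=0, g2=0, g3=0, g4=0, g5=1, g6=1 → 1; observed 0. Eliminates g2 stuck-at-0.
Only g2 inverted output is consistent with every test.

g2 inverted output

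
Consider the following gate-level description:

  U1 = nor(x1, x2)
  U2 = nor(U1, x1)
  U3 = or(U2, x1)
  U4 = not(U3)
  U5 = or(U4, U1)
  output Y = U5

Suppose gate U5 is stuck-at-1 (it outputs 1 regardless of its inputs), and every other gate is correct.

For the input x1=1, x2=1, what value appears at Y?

Propagate with U5 forced: U1=0, U2=0, U3=1, U4=0, U5=1 [stuck-at-1].
So Y = 1. (Without the fault it would be 0.)

1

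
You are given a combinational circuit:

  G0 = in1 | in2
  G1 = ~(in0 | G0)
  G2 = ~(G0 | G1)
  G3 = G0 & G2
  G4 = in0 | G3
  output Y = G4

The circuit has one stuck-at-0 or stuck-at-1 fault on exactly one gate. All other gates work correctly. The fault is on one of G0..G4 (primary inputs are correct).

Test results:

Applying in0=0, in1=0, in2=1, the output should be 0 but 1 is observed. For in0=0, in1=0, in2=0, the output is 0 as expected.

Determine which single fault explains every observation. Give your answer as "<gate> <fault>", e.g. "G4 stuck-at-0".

G2 stuck-at-1

Fault-free values for test 1 (in0=0, in1=0, in2=1): G0=1, G1=0, G2=0, G3=0, G4=0, giving Y=0. Observed 1.
Test 1: faults giving observed 1 are {G2 stuck-at-1, G3 stuck-at-1, G4 stuck-at-1}.
Test 2 (in0=0, in1=0, in2=0): fault-free G0=0, G1=1, G2=0, G3=0, G4=0 → 0; observed 0. Eliminates G3 stuck-at-1, G4 stuck-at-1.
Only G2 stuck-at-1 is consistent with every test.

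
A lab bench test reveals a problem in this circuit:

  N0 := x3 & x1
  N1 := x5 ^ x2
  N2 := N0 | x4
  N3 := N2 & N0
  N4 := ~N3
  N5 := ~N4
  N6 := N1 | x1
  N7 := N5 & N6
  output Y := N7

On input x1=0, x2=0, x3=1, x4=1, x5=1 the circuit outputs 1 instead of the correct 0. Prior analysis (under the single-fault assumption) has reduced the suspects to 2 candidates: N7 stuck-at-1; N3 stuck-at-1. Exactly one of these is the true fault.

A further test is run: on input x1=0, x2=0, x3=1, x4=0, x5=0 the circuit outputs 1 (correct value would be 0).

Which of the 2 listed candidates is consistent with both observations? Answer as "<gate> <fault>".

Evaluate each candidate on input x1=0, x2=0, x3=1, x4=0, x5=0:
  N7 stuck-at-1: N0=0, N1=0, N2=0, N3=0, N4=1, N5=0, N6=0, N7=1 [stuck-at-1] → 1 — matches
  N3 stuck-at-1: N0=0, N1=0, N2=0, N3=1 [stuck-at-1], N4=0, N5=1, N6=0, N7=0 → 0 — eliminated
Only N7 stuck-at-1 reproduces the observed 1.

N7 stuck-at-1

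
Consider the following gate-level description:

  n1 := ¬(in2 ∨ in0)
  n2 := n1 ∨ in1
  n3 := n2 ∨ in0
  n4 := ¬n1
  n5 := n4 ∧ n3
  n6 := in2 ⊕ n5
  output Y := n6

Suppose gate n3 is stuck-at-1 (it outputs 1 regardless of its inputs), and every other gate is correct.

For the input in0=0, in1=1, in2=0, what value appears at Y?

0

Propagate with n3 forced: n1=1, n2=1, n3=1 [stuck-at-1], n4=0, n5=0, n6=0.
So Y = 0. (Same as the fault-free value — the fault is masked on this input.)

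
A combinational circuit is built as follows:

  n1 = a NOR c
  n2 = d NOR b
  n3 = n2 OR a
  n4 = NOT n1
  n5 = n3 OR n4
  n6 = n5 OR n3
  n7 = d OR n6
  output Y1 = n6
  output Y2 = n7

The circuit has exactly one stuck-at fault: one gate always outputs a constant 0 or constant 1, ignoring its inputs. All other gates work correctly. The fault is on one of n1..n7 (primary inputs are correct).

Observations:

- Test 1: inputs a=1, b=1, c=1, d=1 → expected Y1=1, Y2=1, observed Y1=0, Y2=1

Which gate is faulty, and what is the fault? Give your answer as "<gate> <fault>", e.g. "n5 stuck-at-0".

n6 stuck-at-0

Fault-free values for test 1 (a=1, b=1, c=1, d=1): n1=0, n2=0, n3=1, n4=1, n5=1, n6=1, n7=1, giving Y1=1, Y2=1. Observed Y1=0, Y2=1.
Test 1: faults giving observed Y1=0, Y2=1 are {n6 stuck-at-0}.
Only n6 stuck-at-0 is consistent with every test.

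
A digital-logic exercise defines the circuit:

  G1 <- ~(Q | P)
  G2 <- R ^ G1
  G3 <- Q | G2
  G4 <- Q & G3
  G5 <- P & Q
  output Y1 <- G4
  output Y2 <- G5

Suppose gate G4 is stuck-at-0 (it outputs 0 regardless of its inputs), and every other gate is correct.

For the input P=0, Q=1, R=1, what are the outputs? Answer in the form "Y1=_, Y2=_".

Propagate with G4 forced: G1=0, G2=1, G3=1, G4=0 [stuck-at-0], G5=0.
So the outputs are Y1=0, Y2=0. (Without the fault they would be Y1=1, Y2=0.)

Y1=0, Y2=0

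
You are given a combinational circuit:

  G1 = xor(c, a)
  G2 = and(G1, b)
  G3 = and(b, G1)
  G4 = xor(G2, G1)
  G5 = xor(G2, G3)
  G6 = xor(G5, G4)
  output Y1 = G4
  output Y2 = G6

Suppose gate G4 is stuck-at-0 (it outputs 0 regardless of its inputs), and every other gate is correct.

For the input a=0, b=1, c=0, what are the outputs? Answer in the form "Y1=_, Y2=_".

Propagate with G4 forced: G1=0, G2=0, G3=0, G4=0 [stuck-at-0], G5=0, G6=0.
So the outputs are Y1=0, Y2=0. (Same as the fault-free value — the fault is masked on this input.)

Y1=0, Y2=0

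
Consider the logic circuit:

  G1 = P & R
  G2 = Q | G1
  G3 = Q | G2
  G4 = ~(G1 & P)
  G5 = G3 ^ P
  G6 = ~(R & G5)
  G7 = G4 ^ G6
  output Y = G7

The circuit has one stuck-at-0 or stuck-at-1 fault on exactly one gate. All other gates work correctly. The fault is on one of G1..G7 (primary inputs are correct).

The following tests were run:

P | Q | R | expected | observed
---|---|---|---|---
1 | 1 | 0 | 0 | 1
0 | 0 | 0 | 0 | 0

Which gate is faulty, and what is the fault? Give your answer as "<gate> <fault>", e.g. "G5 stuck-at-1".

Fault-free values for test 1 (P=1, Q=1, R=0): G1=0, G2=1, G3=1, G4=1, G5=0, G6=1, G7=0, giving Y=0. Observed 1.
Test 1: faults giving observed 1 are {G1 stuck-at-1, G4 stuck-at-0, G6 stuck-at-0, G7 stuck-at-1}.
Test 2 (P=0, Q=0, R=0): fault-free G1=0, G2=0, G3=0, G4=1, G5=0, G6=1, G7=0 → 0; observed 0. Eliminates G4 stuck-at-0, G6 stuck-at-0, G7 stuck-at-1.
Only G1 stuck-at-1 is consistent with every test.

G1 stuck-at-1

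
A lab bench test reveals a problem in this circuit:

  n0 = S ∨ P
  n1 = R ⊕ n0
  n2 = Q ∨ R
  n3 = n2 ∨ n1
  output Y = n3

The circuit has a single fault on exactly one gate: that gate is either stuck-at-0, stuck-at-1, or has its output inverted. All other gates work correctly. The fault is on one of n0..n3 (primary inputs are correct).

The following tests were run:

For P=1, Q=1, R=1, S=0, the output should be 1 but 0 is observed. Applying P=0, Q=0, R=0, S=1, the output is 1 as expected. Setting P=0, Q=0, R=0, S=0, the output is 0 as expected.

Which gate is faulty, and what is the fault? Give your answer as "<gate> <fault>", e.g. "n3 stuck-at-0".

n2 stuck-at-0

Fault-free values for test 1 (P=1, Q=1, R=1, S=0): n0=1, n1=0, n2=1, n3=1, giving Y=1. Observed 0.
Test 1: faults giving observed 0 are {n2 stuck-at-0, n2 inverted output, n3 stuck-at-0, n3 inverted output}.
Test 2 (P=0, Q=0, R=0, S=1): fault-free n0=1, n1=1, n2=0, n3=1 → 1; observed 1. Eliminates n3 stuck-at-0, n3 inverted output.
Test 3 (P=0, Q=0, R=0, S=0): fault-free n0=0, n1=0, n2=0, n3=0 → 0; observed 0. Eliminates n2 inverted output.
Only n2 stuck-at-0 is consistent with every test.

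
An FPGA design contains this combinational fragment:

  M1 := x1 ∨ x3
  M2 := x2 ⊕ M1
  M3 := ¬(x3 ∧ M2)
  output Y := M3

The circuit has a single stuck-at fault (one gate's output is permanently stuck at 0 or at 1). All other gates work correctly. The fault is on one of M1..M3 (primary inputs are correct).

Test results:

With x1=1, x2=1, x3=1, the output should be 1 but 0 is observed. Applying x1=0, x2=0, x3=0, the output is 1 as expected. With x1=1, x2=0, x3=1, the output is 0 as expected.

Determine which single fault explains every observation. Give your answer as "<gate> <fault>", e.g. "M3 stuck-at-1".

Fault-free values for test 1 (x1=1, x2=1, x3=1): M1=1, M2=0, M3=1, giving Y=1. Observed 0.
Test 1: faults giving observed 0 are {M1 stuck-at-0, M2 stuck-at-1, M3 stuck-at-0}.
Test 2 (x1=0, x2=0, x3=0): fault-free M1=0, M2=0, M3=1 → 1; observed 1. Eliminates M3 stuck-at-0.
Test 3 (x1=1, x2=0, x3=1): fault-free M1=1, M2=1, M3=0 → 0; observed 0. Eliminates M1 stuck-at-0.
Only M2 stuck-at-1 is consistent with every test.

M2 stuck-at-1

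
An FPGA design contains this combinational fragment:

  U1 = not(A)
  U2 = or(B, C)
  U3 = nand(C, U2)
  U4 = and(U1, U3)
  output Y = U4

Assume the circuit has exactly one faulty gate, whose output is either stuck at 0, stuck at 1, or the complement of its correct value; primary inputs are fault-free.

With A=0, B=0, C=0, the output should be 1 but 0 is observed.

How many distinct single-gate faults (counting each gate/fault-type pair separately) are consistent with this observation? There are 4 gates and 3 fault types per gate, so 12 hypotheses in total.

Fault-free: U1=1, U2=0, U3=1, U4=1 → 1. Observed 0.
  U1 stuck-at-0: output 0 ✓
  U1 stuck-at-1: output 1 ✗
  U1 inverted output: output 0 ✓
  U2 stuck-at-0: output 1 ✗
  U2 stuck-at-1: output 1 ✗
  U2 inverted output: output 1 ✗
  U3 stuck-at-0: output 0 ✓
  U3 stuck-at-1: output 1 ✗
  U3 inverted output: output 0 ✓
  U4 stuck-at-0: output 0 ✓
  U4 stuck-at-1: output 1 ✗
  U4 inverted output: output 0 ✓
Consistent faults: {U1 stuck-at-0, U1 inverted output, U3 stuck-at-0, U3 inverted output, U4 stuck-at-0, U4 inverted output} — 6 in all.

6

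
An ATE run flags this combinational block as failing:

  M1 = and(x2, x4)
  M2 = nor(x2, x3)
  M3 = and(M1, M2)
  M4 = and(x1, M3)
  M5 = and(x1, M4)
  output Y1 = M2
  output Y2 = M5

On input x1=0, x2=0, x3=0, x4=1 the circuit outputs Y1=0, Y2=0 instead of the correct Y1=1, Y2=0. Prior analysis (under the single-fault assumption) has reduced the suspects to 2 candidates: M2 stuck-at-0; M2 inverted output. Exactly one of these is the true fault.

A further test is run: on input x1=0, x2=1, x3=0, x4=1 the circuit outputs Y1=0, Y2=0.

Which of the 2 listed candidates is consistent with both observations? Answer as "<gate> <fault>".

Evaluate each candidate on input x1=0, x2=1, x3=0, x4=1:
  M2 stuck-at-0: M1=1, M2=0 [stuck-at-0], M3=0, M4=0, M5=0 → Y1=0, Y2=0 — matches
  M2 inverted output: M1=1, M2=1 [inverted output], M3=1, M4=0, M5=0 → Y1=1, Y2=0 — eliminated
Only M2 stuck-at-0 reproduces the observed Y1=0, Y2=0.

M2 stuck-at-0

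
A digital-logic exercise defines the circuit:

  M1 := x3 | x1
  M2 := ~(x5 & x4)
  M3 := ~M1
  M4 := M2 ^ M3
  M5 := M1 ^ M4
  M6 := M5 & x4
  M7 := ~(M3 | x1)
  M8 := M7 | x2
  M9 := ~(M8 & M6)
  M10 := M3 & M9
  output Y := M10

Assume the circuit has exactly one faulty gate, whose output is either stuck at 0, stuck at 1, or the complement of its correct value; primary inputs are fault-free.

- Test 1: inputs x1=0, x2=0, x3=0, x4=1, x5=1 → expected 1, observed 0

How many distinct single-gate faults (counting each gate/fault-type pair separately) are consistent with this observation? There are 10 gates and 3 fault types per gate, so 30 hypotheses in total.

12

Fault-free: M1=0, M2=0, M3=1, M4=1, M5=1, M6=1, M7=0, M8=0, M9=1, M10=1 → 1. Observed 0.
  M1: stuck-at-1, inverted output ✓; others ✗
  M2: none of the 3 fault types match ✗
  M3: stuck-at-0, inverted output ✓; others ✗
  M4: none of the 3 fault types match ✗
  M5: none of the 3 fault types match ✗
  M6: none of the 3 fault types match ✗
  M7: stuck-at-1, inverted output ✓; others ✗
  M8: stuck-at-1, inverted output ✓; others ✗
  M9: stuck-at-0, inverted output ✓; others ✗
  M10: stuck-at-0, inverted output ✓; others ✗
Consistent faults: {M1 stuck-at-1, M1 inverted output, M3 stuck-at-0, M3 inverted output, M7 stuck-at-1, M7 inverted output, M8 stuck-at-1, M8 inverted output, M9 stuck-at-0, M9 inverted output, M10 stuck-at-0, M10 inverted output} — 12 in all.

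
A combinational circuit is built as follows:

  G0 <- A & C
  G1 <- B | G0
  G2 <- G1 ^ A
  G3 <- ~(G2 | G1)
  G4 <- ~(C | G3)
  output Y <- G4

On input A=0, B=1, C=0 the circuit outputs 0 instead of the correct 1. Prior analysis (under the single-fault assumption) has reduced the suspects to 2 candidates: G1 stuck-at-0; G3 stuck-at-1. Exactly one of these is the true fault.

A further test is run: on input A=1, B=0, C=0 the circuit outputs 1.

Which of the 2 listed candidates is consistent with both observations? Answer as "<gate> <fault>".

G1 stuck-at-0

Evaluate each candidate on input A=1, B=0, C=0:
  G1 stuck-at-0: G0=0, G1=0 [stuck-at-0], G2=1, G3=0, G4=1 → 1 — matches
  G3 stuck-at-1: G0=0, G1=0, G2=1, G3=1 [stuck-at-1], G4=0 → 0 — eliminated
Only G1 stuck-at-0 reproduces the observed 1.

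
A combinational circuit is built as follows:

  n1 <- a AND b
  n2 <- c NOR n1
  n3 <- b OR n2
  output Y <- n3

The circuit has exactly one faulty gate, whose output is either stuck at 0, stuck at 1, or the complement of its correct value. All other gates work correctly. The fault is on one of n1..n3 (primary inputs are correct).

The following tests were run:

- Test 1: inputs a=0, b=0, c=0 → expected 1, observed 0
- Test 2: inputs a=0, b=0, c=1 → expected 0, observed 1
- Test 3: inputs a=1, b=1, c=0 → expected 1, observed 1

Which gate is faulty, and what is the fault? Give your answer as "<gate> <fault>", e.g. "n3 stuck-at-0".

Fault-free values for test 1 (a=0, b=0, c=0): n1=0, n2=1, n3=1, giving Y=1. Observed 0.
Test 1: faults giving observed 0 are {n1 stuck-at-1, n1 inverted output, n2 stuck-at-0, n2 inverted output, n3 stuck-at-0, n3 inverted output}.
Test 2 (a=0, b=0, c=1): fault-free n1=0, n2=0, n3=0 → 0; observed 1. Eliminates n1 stuck-at-1, n1 inverted output, n2 stuck-at-0, n3 stuck-at-0.
Test 3 (a=1, b=1, c=0): fault-free n1=1, n2=0, n3=1 → 1; observed 1. Eliminates n3 inverted output.
Only n2 inverted output is consistent with every test.

n2 inverted output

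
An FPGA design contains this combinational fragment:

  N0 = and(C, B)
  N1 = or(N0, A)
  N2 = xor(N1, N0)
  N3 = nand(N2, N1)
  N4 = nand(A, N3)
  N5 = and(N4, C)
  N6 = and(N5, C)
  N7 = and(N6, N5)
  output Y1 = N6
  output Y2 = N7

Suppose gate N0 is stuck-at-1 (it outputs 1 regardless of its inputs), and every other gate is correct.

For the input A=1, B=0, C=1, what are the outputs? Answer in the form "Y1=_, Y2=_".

Propagate with N0 forced: N0=1 [stuck-at-1], N1=1, N2=0, N3=1, N4=0, N5=0, N6=0, N7=0.
So the outputs are Y1=0, Y2=0. (Without the fault they would be Y1=1, Y2=1.)

Y1=0, Y2=0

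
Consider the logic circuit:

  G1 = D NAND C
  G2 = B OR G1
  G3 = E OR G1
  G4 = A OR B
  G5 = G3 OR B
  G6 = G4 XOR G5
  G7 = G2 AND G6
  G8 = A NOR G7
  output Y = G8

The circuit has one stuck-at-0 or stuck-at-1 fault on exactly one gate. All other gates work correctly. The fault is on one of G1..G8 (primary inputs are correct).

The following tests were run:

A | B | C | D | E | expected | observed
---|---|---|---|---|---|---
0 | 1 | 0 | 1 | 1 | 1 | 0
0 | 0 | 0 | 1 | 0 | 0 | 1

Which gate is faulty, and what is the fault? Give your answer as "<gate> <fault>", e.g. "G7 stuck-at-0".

Fault-free values for test 1 (A=0, B=1, C=0, D=1, E=1): G1=1, G2=1, G3=1, G4=1, G5=1, G6=0, G7=0, G8=1, giving Y=1. Observed 0.
Test 1: faults giving observed 0 are {G4 stuck-at-0, G5 stuck-at-0, G6 stuck-at-1, G7 stuck-at-1, G8 stuck-at-0}.
Test 2 (A=0, B=0, C=0, D=1, E=0): fault-free G1=1, G2=1, G3=1, G4=0, G5=1, G6=1, G7=1, G8=0 → 0; observed 1. Eliminates G4 stuck-at-0, G6 stuck-at-1, G7 stuck-at-1, G8 stuck-at-0.
Only G5 stuck-at-0 is consistent with every test.

G5 stuck-at-0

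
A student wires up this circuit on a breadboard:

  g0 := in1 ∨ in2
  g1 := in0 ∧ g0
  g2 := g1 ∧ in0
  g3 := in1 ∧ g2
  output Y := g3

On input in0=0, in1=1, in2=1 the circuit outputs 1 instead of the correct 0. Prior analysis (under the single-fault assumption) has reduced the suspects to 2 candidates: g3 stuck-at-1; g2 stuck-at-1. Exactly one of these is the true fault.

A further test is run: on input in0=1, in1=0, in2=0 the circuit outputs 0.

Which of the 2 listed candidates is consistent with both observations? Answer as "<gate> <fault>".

g2 stuck-at-1

Evaluate each candidate on input in0=1, in1=0, in2=0:
  g3 stuck-at-1: g0=0, g1=0, g2=0, g3=1 [stuck-at-1] → 1 — eliminated
  g2 stuck-at-1: g0=0, g1=0, g2=1 [stuck-at-1], g3=0 → 0 — matches
Only g2 stuck-at-1 reproduces the observed 0.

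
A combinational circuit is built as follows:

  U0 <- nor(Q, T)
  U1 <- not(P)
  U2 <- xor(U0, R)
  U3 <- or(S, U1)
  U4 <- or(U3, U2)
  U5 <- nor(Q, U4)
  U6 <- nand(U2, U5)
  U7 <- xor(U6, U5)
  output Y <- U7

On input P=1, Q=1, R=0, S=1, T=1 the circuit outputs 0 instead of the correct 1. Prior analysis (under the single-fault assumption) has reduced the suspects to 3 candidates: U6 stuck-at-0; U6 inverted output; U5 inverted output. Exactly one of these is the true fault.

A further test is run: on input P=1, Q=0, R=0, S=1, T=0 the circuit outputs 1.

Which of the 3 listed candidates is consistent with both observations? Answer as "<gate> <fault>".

Evaluate each candidate on input P=1, Q=0, R=0, S=1, T=0:
  U6 stuck-at-0: U0=1, U1=0, U2=1, U3=1, U4=1, U5=0, U6=0 [stuck-at-0], U7=0 → 0 — eliminated
  U6 inverted output: U0=1, U1=0, U2=1, U3=1, U4=1, U5=0, U6=0 [inverted output], U7=0 → 0 — eliminated
  U5 inverted output: U0=1, U1=0, U2=1, U3=1, U4=1, U5=1 [inverted output], U6=0, U7=1 → 1 — matches
Only U5 inverted output reproduces the observed 1.

U5 inverted output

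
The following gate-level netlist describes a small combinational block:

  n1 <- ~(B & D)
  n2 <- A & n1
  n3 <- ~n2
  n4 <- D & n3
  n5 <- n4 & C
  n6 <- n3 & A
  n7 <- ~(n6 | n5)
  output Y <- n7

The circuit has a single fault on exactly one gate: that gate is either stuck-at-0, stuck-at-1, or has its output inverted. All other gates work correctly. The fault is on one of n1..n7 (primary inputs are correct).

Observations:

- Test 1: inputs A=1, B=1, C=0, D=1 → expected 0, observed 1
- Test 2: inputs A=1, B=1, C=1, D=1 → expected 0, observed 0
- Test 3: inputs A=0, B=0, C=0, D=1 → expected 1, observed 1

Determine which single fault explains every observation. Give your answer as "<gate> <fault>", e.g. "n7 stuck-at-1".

Fault-free values for test 1 (A=1, B=1, C=0, D=1): n1=0, n2=0, n3=1, n4=1, n5=0, n6=1, n7=0, giving Y=0. Observed 1.
Test 1: faults giving observed 1 are {n1 stuck-at-1, n1 inverted output, n2 stuck-at-1, n2 inverted output, n3 stuck-at-0, n3 inverted output, n6 stuck-at-0, n6 inverted output, n7 stuck-at-1, n7 inverted output}.
Test 2 (A=1, B=1, C=1, D=1): fault-free n1=0, n2=0, n3=1, n4=1, n5=1, n6=1, n7=0 → 0; observed 0. Eliminates n1 stuck-at-1, n1 inverted output, n2 stuck-at-1, n2 inverted output, n3 stuck-at-0, n3 inverted output, n7 stuck-at-1, n7 inverted output.
Test 3 (A=0, B=0, C=0, D=1): fault-free n1=1, n2=0, n3=1, n4=1, n5=0, n6=0, n7=1 → 1; observed 1. Eliminates n6 inverted output.
Only n6 stuck-at-0 is consistent with every test.

n6 stuck-at-0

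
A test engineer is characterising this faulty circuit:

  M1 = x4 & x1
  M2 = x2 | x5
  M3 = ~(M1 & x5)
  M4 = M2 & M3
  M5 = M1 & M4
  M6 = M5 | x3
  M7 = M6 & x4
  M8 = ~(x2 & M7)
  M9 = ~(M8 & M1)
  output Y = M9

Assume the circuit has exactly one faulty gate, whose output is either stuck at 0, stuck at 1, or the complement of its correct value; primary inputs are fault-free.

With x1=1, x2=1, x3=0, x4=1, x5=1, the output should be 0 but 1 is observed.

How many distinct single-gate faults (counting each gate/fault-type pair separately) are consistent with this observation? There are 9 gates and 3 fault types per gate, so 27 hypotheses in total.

16

Fault-free: M1=1, M2=1, M3=0, M4=0, M5=0, M6=0, M7=0, M8=1, M9=0 → 0. Observed 1.
  M1: stuck-at-0, inverted output ✓; others ✗
  M2: none of the 3 fault types match ✗
  M3: stuck-at-1, inverted output ✓; others ✗
  M4: stuck-at-1, inverted output ✓; others ✗
  M5: stuck-at-1, inverted output ✓; others ✗
  M6: stuck-at-1, inverted output ✓; others ✗
  M7: stuck-at-1, inverted output ✓; others ✗
  M8: stuck-at-0, inverted output ✓; others ✗
  M9: stuck-at-1, inverted output ✓; others ✗
Consistent faults: {M1 stuck-at-0, M1 inverted output, M3 stuck-at-1, M3 inverted output, M4 stuck-at-1, M4 inverted output, M5 stuck-at-1, M5 inverted output, M6 stuck-at-1, M6 inverted output, M7 stuck-at-1, M7 inverted output, M8 stuck-at-0, M8 inverted output, M9 stuck-at-1, M9 inverted output} — 16 in all.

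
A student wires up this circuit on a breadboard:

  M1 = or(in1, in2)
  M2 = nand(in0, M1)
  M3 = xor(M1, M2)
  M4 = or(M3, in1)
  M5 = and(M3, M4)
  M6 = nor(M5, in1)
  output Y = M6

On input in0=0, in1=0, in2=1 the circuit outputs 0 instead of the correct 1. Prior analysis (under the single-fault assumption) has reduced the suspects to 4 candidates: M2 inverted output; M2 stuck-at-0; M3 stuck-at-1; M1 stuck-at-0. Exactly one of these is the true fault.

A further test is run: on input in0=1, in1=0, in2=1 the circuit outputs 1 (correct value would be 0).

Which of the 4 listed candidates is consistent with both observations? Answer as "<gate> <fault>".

Evaluate each candidate on input in0=1, in1=0, in2=1:
  M2 inverted output: M1=1, M2=1 [inverted output], M3=0, M4=0, M5=0, M6=1 → 1 — matches
  M2 stuck-at-0: M1=1, M2=0 [stuck-at-0], M3=1, M4=1, M5=1, M6=0 → 0 — eliminated
  M3 stuck-at-1: M1=1, M2=0, M3=1 [stuck-at-1], M4=1, M5=1, M6=0 → 0 — eliminated
  M1 stuck-at-0: M1=0 [stuck-at-0], M2=1, M3=1, M4=1, M5=1, M6=0 → 0 — eliminated
Only M2 inverted output reproduces the observed 1.

M2 inverted output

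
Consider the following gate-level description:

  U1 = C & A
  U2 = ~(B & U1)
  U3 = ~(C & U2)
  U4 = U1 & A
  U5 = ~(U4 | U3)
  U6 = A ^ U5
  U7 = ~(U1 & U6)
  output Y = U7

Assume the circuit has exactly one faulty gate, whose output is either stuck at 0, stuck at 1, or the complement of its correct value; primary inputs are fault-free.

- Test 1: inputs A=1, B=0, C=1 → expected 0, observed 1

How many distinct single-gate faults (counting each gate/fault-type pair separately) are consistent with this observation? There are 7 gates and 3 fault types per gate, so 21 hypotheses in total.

10

Fault-free: U1=1, U2=1, U3=0, U4=1, U5=0, U6=1, U7=0 → 0. Observed 1.
  U1: stuck-at-0, inverted output ✓; others ✗
  U2: none of the 3 fault types match ✗
  U3: none of the 3 fault types match ✗
  U4: stuck-at-0, inverted output ✓; others ✗
  U5: stuck-at-1, inverted output ✓; others ✗
  U6: stuck-at-0, inverted output ✓; others ✗
  U7: stuck-at-1, inverted output ✓; others ✗
Consistent faults: {U1 stuck-at-0, U1 inverted output, U4 stuck-at-0, U4 inverted output, U5 stuck-at-1, U5 inverted output, U6 stuck-at-0, U6 inverted output, U7 stuck-at-1, U7 inverted output} — 10 in all.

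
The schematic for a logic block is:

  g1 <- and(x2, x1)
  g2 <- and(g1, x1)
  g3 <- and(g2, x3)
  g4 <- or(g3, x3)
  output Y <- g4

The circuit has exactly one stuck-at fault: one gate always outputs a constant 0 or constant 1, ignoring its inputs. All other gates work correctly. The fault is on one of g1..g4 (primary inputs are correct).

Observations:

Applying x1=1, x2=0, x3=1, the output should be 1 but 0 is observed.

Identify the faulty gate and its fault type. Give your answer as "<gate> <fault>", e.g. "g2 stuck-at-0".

g4 stuck-at-0

Fault-free values for test 1 (x1=1, x2=0, x3=1): g1=0, g2=0, g3=0, g4=1, giving Y=1. Observed 0.
Test 1: faults giving observed 0 are {g4 stuck-at-0}.
Only g4 stuck-at-0 is consistent with every test.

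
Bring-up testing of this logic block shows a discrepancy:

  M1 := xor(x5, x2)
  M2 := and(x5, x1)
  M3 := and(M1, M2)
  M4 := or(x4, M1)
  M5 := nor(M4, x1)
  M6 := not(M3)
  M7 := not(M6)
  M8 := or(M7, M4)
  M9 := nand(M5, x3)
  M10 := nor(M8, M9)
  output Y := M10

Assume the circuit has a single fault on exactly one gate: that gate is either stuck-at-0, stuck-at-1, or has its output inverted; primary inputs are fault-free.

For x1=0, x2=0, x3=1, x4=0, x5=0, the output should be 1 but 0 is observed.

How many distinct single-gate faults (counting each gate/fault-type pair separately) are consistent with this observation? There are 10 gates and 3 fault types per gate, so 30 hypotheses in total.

Fault-free: M1=0, M2=0, M3=0, M4=0, M5=1, M6=1, M7=0, M8=0, M9=0, M10=1 → 1. Observed 0.
  M1: stuck-at-1, inverted output ✓; others ✗
  M2: none of the 3 fault types match ✗
  M3: stuck-at-1, inverted output ✓; others ✗
  M4: stuck-at-1, inverted output ✓; others ✗
  M5: stuck-at-0, inverted output ✓; others ✗
  M6: stuck-at-0, inverted output ✓; others ✗
  M7: stuck-at-1, inverted output ✓; others ✗
  M8: stuck-at-1, inverted output ✓; others ✗
  M9: stuck-at-1, inverted output ✓; others ✗
  M10: stuck-at-0, inverted output ✓; others ✗
Consistent faults: {M1 stuck-at-1, M1 inverted output, M3 stuck-at-1, M3 inverted output, M4 stuck-at-1, M4 inverted output, M5 stuck-at-0, M5 inverted output, M6 stuck-at-0, M6 inverted output, M7 stuck-at-1, M7 inverted output, M8 stuck-at-1, M8 inverted output, M9 stuck-at-1, M9 inverted output, M10 stuck-at-0, M10 inverted output} — 18 in all.

18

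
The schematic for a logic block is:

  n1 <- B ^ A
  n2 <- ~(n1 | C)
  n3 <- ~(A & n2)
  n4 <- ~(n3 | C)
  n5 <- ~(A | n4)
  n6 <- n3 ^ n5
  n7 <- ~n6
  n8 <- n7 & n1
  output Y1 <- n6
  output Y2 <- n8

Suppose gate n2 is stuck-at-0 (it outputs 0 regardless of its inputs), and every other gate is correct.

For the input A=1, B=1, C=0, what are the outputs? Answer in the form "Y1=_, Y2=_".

Propagate with n2 forced: n1=0, n2=0 [stuck-at-0], n3=1, n4=0, n5=0, n6=1, n7=0, n8=0.
So the outputs are Y1=1, Y2=0. (Without the fault they would be Y1=0, Y2=0.)

Y1=1, Y2=0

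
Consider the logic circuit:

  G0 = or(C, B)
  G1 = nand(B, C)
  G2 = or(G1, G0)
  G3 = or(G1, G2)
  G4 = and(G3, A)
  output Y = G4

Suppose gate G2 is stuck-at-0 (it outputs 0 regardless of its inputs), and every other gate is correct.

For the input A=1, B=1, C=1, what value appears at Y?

Propagate with G2 forced: G0=1, G1=0, G2=0 [stuck-at-0], G3=0, G4=0.
So Y = 0. (Without the fault it would be 1.)

0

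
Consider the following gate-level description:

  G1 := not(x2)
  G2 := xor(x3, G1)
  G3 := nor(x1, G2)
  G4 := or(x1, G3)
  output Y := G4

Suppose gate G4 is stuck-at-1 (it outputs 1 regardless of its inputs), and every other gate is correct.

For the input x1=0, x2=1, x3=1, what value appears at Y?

Propagate with G4 forced: G1=0, G2=1, G3=0, G4=1 [stuck-at-1].
So Y = 1. (Without the fault it would be 0.)

1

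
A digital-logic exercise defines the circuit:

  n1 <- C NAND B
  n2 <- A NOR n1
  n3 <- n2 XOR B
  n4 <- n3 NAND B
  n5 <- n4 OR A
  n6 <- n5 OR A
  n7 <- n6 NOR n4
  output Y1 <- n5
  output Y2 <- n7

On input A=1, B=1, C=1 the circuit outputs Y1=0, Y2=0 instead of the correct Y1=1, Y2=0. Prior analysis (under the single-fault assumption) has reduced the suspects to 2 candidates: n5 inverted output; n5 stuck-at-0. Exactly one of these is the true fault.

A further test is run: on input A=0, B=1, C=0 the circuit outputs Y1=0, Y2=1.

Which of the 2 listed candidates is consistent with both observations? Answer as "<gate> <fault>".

Evaluate each candidate on input A=0, B=1, C=0:
  n5 inverted output: n1=1, n2=0, n3=1, n4=0, n5=1 [inverted output], n6=1, n7=0 → Y1=1, Y2=0 — eliminated
  n5 stuck-at-0: n1=1, n2=0, n3=1, n4=0, n5=0 [stuck-at-0], n6=0, n7=1 → Y1=0, Y2=1 — matches
Only n5 stuck-at-0 reproduces the observed Y1=0, Y2=1.

n5 stuck-at-0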